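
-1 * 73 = -73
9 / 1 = 9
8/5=1.60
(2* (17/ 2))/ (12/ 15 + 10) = 85/ 54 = 1.57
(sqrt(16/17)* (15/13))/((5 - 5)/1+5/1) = 12* sqrt(17)/221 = 0.22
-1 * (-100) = 100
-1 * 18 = -18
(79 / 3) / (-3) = -79 / 9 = -8.78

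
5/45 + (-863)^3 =-5784620822/9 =-642735646.89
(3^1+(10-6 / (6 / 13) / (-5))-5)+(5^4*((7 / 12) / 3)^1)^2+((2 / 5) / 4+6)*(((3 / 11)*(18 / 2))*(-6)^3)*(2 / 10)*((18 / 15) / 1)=24954084799 / 1782000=14003.41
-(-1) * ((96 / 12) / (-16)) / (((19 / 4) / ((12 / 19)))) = -24 / 361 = -0.07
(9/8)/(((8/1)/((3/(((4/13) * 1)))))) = 351/256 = 1.37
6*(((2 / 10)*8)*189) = 9072 / 5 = 1814.40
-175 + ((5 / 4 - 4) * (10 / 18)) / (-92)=-579545 / 3312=-174.98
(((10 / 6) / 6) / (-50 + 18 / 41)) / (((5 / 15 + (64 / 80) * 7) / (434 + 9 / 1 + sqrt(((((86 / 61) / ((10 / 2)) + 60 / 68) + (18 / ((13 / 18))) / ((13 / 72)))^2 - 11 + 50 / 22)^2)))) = -571701894979538197 / 30549726164647976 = -18.71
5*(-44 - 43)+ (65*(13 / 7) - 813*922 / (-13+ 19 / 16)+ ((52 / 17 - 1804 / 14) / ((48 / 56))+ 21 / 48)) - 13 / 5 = 5397309037 / 85680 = 62993.80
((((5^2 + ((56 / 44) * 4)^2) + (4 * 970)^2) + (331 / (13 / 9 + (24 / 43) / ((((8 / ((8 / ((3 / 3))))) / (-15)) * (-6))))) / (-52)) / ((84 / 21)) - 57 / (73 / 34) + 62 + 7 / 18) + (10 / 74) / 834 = 351752579930205293621 / 93460541206032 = 3763648.01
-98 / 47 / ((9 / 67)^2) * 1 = -115.56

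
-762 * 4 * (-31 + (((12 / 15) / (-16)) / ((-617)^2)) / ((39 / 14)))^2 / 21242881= -5380553769576049153406 / 39021327539640386472675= -0.14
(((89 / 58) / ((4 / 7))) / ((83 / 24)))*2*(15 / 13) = 56070 / 31291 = 1.79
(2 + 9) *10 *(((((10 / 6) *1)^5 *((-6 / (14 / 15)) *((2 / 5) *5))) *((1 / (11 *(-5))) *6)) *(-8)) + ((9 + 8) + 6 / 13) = -12985699 / 819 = -15855.55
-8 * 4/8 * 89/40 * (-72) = 3204/5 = 640.80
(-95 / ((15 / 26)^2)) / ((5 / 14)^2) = -2237.71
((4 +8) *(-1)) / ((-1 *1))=12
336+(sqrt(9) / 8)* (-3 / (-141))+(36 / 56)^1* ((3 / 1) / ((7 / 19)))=6287055 / 18424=341.24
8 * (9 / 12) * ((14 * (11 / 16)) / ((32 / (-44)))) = -2541 / 32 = -79.41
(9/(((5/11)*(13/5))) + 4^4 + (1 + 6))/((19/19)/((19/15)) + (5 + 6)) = 33421/1456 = 22.95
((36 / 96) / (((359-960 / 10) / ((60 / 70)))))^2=81 / 54228496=0.00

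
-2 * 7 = -14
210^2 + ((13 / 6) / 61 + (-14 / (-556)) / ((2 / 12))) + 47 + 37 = 44184.19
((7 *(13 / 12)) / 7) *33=143 / 4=35.75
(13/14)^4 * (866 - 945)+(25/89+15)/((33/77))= -236716853/10257072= -23.08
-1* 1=-1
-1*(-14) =14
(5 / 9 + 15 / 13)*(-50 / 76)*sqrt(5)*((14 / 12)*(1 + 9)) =-87500*sqrt(5) / 6669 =-29.34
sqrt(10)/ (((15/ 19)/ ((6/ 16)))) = 19 * sqrt(10)/ 40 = 1.50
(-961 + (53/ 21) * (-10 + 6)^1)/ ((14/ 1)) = -69.36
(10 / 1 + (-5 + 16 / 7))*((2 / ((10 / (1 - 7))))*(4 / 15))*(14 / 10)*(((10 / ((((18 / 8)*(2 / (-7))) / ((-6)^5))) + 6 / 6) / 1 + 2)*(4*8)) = -1579292928 / 125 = -12634343.42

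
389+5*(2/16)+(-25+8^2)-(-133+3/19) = 85343/152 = 561.47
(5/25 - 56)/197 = -279/985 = -0.28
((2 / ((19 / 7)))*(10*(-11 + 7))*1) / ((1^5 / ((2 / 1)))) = -1120 / 19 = -58.95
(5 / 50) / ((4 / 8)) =1 / 5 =0.20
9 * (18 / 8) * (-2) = -40.50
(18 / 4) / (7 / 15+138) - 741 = -3077979 / 4154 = -740.97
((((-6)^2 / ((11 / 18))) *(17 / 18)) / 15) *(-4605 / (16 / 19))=-892449 / 44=-20282.93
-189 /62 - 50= -3289 /62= -53.05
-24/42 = -4/7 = -0.57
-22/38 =-11/19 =-0.58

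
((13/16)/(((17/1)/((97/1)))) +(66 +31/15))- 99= -107293/4080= -26.30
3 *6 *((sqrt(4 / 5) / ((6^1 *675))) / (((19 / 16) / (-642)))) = -6848 *sqrt(5) / 7125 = -2.15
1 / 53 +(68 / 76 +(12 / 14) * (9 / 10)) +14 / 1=552819 / 35245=15.69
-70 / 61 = -1.15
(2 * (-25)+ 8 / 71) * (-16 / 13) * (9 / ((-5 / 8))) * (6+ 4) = -8160768 / 923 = -8841.57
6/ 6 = 1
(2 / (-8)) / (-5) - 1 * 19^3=-137179 / 20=-6858.95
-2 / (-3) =0.67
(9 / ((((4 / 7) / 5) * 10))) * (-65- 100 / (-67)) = -268065 / 536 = -500.12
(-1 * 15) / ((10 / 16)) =-24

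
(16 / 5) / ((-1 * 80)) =-1 / 25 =-0.04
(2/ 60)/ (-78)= -1/ 2340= -0.00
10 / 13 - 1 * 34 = -432 / 13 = -33.23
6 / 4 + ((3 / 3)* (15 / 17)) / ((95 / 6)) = 1005 / 646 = 1.56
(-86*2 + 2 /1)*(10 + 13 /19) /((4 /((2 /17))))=-1015 /19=-53.42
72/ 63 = 8/ 7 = 1.14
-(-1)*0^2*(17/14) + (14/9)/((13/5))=70/117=0.60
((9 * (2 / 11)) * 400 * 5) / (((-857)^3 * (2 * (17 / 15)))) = -270000 / 117702062291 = -0.00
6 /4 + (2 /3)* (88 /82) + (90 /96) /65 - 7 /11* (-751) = 135122627 /281424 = 480.14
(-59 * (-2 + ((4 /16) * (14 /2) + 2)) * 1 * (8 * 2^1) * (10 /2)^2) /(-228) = 10325 /57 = 181.14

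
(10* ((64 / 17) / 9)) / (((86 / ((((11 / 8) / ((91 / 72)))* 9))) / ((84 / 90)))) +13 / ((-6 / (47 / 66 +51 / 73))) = -717587191 / 274712724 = -2.61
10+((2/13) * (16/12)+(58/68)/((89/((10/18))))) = 3614929/354042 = 10.21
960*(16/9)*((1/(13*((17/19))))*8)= 778240/663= 1173.82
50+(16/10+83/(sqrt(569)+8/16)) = 332 * sqrt(569)/2275+117224/2275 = 55.01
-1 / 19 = -0.05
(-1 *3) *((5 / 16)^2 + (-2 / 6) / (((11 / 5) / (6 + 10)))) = 19655 / 2816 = 6.98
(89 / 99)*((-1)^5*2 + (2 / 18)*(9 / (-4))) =-89 / 44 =-2.02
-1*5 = -5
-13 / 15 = -0.87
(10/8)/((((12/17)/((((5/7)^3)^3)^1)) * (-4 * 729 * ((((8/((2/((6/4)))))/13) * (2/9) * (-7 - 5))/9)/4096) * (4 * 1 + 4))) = 2158203125/19611853002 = 0.11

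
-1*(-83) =83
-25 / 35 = -5 / 7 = -0.71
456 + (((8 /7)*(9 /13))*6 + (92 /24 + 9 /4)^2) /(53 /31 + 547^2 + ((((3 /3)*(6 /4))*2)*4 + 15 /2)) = 55428865630933 /121554492696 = 456.00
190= 190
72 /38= 36 /19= 1.89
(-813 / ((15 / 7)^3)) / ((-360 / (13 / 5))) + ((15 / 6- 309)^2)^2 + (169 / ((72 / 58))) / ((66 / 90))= 393160277524056433 / 44550000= 8825146521.30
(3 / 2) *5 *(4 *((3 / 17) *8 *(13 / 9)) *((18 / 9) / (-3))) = -2080 / 51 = -40.78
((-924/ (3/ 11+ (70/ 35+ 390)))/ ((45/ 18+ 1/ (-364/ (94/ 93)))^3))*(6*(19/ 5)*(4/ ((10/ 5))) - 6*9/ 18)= -6.44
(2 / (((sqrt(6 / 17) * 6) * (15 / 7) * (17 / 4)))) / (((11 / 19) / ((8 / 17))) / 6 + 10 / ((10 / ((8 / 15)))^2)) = 106400 * sqrt(102) / 4072503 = 0.26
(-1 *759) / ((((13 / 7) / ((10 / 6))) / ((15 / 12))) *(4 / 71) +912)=-3143525 / 3777408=-0.83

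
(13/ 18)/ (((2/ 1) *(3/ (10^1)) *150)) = 0.01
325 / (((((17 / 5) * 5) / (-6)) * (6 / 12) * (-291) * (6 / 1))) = 0.13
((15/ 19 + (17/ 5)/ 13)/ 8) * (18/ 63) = 649/ 17290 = 0.04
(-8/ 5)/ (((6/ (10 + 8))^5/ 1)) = -1944/ 5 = -388.80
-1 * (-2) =2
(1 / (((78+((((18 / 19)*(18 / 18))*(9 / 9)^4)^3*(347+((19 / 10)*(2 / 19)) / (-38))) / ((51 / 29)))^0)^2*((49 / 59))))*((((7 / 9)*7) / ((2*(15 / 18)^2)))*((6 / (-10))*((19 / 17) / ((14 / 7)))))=-3363 / 2125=-1.58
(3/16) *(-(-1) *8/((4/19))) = 57/8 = 7.12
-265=-265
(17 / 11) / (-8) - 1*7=-633 / 88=-7.19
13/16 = 0.81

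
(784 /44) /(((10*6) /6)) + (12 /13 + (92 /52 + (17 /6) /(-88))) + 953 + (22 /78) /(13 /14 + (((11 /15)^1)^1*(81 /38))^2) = 9334124670997 /9748172720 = 957.53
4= 4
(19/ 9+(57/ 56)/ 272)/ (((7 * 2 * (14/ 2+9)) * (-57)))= -15259/ 92123136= -0.00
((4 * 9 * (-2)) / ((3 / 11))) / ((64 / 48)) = -198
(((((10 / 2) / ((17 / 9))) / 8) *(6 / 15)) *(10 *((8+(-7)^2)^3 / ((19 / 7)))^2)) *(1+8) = 1885354558605 / 34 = 55451604664.85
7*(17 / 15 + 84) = 8939 / 15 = 595.93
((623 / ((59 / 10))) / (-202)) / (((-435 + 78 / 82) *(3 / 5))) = 638575 / 318139092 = 0.00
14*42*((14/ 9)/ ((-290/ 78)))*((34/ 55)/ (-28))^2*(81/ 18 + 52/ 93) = -24747359/ 40792125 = -0.61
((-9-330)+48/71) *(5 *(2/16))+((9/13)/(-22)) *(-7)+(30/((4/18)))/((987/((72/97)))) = -547272100539/2592101512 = -211.13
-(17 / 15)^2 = -289 / 225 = -1.28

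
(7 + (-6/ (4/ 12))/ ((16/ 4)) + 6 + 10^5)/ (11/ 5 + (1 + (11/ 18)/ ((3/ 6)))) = 9000765/ 398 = 22614.99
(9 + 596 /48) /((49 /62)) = 7967 /294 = 27.10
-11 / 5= -2.20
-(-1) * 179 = 179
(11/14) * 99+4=81.79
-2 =-2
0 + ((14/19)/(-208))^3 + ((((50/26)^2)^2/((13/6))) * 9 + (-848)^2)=937720778059563409/1303909727744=719160.81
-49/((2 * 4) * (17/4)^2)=-0.34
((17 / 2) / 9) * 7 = 119 / 18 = 6.61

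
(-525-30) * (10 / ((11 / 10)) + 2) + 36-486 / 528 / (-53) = -28541055 / 4664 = -6119.44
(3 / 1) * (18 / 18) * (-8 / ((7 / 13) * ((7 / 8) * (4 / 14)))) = -1248 / 7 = -178.29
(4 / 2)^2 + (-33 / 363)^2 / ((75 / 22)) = 3302 / 825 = 4.00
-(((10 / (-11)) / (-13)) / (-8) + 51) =-29167 / 572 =-50.99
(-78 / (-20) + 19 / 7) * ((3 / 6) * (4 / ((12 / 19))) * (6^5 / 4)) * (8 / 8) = 1425114 / 35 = 40717.54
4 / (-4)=-1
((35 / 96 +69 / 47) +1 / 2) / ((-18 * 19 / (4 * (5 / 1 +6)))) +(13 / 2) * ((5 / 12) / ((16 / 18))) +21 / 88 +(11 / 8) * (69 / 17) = 8.57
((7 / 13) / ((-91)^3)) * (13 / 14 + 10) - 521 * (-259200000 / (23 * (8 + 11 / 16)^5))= 2774406917807734342704219 / 23382953296024737142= 118650.83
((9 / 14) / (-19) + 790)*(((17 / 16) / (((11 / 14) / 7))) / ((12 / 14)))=8724.04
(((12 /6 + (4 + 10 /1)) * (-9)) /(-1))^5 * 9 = 557256278016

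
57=57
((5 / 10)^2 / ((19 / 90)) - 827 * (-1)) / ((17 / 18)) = 283239 / 323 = 876.90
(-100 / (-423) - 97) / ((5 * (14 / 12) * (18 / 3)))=-2.76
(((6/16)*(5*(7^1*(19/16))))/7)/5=57/128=0.45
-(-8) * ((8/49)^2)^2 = 32768/5764801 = 0.01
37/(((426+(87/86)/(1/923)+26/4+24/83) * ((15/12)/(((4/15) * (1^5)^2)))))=528212/91445925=0.01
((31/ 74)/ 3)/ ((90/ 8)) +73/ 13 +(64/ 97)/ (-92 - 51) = 389605867/ 69285645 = 5.62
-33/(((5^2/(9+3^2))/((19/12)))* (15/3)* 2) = -1881/500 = -3.76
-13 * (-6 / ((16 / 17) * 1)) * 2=663 / 4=165.75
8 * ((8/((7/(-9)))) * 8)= -4608/7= -658.29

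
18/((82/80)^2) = 28800/1681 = 17.13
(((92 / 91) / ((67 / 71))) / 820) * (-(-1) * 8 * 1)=13064 / 1249885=0.01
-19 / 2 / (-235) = 0.04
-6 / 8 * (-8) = 6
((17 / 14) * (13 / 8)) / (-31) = -221 / 3472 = -0.06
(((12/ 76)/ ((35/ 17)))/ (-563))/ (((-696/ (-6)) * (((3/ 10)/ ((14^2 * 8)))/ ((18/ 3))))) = -11424/ 310213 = -0.04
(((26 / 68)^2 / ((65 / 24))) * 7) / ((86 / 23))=6279 / 62135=0.10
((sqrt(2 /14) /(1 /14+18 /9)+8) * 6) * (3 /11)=36 * sqrt(7) /319+144 /11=13.39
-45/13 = -3.46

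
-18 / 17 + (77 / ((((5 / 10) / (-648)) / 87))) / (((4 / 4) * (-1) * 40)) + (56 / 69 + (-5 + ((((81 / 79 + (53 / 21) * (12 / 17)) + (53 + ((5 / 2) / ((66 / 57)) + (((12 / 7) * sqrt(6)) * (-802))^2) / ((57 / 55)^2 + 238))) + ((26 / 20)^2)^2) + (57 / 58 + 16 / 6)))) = 83975547499174054876391 / 317435682475310000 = 264543.50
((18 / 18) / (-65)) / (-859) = 1 / 55835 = 0.00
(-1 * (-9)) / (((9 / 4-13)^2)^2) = 2304 / 3418801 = 0.00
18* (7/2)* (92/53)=5796/53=109.36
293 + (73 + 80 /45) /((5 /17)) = 24626 /45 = 547.24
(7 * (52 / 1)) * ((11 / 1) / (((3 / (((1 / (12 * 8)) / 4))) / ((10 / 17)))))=2.04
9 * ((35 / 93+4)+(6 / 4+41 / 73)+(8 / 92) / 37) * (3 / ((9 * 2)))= 74417321 / 7703252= 9.66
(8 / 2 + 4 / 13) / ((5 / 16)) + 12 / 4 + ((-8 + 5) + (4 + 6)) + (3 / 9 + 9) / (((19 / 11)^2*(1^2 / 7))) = 3215858 / 70395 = 45.68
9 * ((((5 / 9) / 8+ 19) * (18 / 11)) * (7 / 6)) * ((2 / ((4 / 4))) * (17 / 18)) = 163387 / 264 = 618.89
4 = 4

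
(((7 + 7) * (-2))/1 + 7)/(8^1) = -21/8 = -2.62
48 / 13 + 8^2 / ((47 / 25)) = 23056 / 611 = 37.73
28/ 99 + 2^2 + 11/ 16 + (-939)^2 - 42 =1396587409/ 1584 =881683.97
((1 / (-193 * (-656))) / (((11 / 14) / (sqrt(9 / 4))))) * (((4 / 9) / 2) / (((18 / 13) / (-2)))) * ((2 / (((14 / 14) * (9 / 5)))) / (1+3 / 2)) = -91 / 42302898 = -0.00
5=5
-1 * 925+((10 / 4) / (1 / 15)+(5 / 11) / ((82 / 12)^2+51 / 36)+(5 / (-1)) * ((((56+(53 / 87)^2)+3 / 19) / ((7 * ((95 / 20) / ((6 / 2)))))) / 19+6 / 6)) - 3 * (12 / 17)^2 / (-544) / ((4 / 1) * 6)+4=-40358196721364005643 / 45354817284457296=-889.83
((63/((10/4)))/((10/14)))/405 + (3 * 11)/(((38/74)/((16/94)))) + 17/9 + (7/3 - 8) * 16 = -26037287/334875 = -77.75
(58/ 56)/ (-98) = -0.01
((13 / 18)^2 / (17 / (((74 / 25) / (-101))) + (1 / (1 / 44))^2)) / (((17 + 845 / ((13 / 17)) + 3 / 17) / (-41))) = -4358341 / 310095070686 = -0.00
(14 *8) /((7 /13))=208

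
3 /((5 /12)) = 36 /5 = 7.20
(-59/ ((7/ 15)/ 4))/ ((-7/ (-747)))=-2644380/ 49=-53966.94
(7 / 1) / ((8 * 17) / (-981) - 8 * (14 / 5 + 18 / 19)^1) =-652365 / 2806808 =-0.23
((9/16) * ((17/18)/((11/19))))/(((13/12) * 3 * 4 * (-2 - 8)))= -323/45760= -0.01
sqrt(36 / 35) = 6 * sqrt(35) / 35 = 1.01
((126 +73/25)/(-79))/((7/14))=-6446/1975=-3.26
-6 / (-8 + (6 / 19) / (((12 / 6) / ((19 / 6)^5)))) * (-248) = 124416 / 3535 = 35.20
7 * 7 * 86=4214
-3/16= -0.19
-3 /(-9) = 1 /3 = 0.33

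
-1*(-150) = 150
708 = 708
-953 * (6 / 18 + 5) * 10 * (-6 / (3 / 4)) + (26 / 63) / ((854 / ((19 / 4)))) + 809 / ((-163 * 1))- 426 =7124216224633 / 17539452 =406182.37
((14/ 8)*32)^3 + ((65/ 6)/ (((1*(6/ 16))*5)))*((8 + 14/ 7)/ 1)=1581064/ 9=175673.78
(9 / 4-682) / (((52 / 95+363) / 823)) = -212585015 / 138148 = -1538.82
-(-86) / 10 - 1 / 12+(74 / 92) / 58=85348 / 10005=8.53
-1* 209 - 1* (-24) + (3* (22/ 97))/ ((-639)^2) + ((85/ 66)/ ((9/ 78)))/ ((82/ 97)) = -2045847964651/ 11908545858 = -171.80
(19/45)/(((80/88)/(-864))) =-10032/25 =-401.28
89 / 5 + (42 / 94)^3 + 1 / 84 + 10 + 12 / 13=16339666999 / 566873580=28.82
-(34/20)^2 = -289/100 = -2.89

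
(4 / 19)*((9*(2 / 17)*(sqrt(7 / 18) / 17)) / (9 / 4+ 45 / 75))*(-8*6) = -3840*sqrt(14) / 104329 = -0.14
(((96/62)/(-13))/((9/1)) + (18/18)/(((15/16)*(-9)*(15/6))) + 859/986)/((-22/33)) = -217404419/178811100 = -1.22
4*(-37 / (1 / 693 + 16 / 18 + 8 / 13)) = -1333332 / 13565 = -98.29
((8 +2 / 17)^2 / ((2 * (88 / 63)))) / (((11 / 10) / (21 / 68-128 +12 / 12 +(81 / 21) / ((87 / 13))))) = -2704.34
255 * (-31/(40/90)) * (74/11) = -2632365/22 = -119652.95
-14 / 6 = -7 / 3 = -2.33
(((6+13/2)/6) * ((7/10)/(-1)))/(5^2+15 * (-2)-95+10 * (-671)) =7/32688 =0.00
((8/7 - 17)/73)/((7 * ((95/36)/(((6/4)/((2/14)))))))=-0.12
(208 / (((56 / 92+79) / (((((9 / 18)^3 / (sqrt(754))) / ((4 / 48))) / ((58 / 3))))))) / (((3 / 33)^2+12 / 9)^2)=54552366 * sqrt(754) / 365209665199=0.00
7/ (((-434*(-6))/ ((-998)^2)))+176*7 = 363577/ 93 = 3909.43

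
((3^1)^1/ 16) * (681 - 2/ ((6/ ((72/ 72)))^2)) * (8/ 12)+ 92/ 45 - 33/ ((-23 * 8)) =160709/ 1840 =87.34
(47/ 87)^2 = 2209/ 7569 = 0.29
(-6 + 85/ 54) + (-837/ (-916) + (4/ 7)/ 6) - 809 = -140648869/ 173124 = -812.42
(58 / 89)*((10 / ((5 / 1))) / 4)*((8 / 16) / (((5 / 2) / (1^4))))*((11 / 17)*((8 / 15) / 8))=319 / 113475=0.00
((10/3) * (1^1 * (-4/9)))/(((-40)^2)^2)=-1/1728000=-0.00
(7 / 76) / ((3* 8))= 7 / 1824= 0.00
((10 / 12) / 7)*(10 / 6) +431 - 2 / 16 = 217261 / 504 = 431.07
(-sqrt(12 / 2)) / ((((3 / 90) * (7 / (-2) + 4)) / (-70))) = 4200 * sqrt(6) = 10287.86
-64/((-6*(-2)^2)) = 8/3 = 2.67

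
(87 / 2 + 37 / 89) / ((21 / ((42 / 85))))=7817 / 7565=1.03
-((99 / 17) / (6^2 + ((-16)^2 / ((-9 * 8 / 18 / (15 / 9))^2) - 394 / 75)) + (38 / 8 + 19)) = -1245985 / 52292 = -23.83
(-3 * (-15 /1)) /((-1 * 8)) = -45 /8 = -5.62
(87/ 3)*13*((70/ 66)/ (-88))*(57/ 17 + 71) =-2084810/ 6171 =-337.84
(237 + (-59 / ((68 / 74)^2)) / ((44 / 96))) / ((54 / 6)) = 89599 / 9537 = 9.39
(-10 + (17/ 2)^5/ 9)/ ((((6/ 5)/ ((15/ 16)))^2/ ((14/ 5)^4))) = 3402161777/ 18432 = 184579.09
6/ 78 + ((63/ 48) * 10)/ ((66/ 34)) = 7823/ 1144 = 6.84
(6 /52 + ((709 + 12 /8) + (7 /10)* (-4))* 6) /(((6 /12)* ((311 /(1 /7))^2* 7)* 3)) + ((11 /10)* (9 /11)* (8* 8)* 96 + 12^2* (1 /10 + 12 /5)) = 12700302379679 /2156394695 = 5889.60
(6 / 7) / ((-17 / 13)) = -78 / 119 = -0.66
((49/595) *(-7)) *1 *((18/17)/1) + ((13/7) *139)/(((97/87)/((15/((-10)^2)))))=34.12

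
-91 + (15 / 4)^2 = -1231 / 16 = -76.94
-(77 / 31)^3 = -456533 / 29791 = -15.32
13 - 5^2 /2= 1 /2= 0.50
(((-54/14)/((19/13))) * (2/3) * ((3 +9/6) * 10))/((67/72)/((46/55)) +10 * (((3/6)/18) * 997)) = -775008/2721845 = -0.28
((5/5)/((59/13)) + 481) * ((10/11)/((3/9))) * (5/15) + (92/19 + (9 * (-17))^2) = 294110567/12331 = 23851.32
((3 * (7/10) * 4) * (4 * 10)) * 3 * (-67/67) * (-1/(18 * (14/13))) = 52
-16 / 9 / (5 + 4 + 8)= -16 / 153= -0.10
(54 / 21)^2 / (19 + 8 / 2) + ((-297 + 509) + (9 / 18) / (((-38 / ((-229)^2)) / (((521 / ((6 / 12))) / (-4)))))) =30827990343 / 171304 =179960.72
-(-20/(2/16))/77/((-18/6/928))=-148480/231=-642.77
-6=-6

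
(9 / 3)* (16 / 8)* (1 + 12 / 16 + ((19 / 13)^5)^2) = 76467823422441 / 275716983698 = 277.34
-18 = -18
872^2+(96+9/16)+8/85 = 1034253693/1360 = 760480.66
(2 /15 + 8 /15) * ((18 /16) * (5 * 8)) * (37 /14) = 555 /7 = 79.29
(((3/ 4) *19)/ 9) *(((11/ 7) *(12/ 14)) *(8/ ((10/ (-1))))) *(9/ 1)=-3762/ 245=-15.36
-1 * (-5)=5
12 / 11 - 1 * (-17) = 199 / 11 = 18.09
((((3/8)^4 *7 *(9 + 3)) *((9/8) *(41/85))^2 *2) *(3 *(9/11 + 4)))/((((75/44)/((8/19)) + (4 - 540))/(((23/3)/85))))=-6886156599/2872021888000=-0.00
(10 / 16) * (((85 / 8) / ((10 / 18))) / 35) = 153 / 448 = 0.34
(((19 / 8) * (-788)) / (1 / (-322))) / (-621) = -26201 / 27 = -970.41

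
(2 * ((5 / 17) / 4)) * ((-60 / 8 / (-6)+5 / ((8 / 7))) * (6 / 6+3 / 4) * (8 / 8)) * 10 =7875 / 544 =14.48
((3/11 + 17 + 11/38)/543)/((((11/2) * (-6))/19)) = -2447/131406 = -0.02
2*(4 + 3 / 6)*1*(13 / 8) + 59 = 589 / 8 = 73.62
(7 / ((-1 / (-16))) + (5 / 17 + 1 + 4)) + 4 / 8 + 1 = 118.79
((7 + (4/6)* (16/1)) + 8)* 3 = 77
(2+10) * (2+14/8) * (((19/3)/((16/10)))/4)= 44.53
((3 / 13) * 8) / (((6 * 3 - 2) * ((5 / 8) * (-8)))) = -3 / 130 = -0.02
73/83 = 0.88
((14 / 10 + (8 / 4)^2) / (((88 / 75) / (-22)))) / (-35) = 81 / 28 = 2.89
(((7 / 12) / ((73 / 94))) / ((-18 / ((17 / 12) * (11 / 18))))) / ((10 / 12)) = -61523 / 1419120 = -0.04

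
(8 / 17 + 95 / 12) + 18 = 5383 / 204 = 26.39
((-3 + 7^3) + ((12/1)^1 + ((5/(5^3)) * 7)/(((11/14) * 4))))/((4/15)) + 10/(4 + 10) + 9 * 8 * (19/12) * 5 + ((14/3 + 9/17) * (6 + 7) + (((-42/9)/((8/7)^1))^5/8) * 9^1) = 986561605759/1447649280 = 681.49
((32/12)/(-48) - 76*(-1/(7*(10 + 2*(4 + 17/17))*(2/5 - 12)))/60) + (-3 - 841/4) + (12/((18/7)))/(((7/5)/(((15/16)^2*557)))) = 1658658293/1169280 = 1418.53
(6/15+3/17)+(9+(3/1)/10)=1679/170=9.88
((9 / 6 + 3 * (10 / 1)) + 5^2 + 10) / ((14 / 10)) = 95 / 2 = 47.50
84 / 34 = 42 / 17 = 2.47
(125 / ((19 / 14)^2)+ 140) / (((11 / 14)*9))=1050560 / 35739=29.40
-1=-1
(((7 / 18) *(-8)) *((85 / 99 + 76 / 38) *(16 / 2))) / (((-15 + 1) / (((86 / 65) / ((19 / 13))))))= 389408 / 84645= 4.60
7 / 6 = 1.17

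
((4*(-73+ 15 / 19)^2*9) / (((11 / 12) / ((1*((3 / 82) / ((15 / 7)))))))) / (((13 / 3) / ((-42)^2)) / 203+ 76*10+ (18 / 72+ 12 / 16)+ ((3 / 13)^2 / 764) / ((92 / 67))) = 9079956889337009055744 / 1976342515601493052145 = 4.59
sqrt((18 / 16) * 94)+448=3 * sqrt(47) / 2+448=458.28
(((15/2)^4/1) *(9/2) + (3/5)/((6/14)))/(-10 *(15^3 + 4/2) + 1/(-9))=-20505141/48628960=-0.42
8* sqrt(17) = 32.98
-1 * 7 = -7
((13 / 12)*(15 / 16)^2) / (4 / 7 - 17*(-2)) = 6825 / 247808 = 0.03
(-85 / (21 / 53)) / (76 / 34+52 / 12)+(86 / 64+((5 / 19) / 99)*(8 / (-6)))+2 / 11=-2636982163 / 84690144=-31.14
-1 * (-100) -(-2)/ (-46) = 2299/ 23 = 99.96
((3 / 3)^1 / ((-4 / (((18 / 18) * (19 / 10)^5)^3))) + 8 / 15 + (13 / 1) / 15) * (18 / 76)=-136579743268873184691 / 152000000000000000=-898.55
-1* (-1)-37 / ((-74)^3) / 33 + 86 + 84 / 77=2894315 / 32856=88.09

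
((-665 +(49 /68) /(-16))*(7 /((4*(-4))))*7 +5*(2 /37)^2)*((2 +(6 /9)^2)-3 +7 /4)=695712483569 /285978624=2432.74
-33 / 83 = -0.40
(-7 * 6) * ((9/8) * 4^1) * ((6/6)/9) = -21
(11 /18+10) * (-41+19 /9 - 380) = -360035 /81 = -4444.88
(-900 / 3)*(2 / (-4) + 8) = -2250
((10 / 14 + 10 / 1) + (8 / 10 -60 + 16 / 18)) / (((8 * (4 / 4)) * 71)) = -14993 / 178920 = -0.08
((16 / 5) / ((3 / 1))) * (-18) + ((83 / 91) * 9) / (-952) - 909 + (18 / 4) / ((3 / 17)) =-391017267 / 433160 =-902.71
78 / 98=0.80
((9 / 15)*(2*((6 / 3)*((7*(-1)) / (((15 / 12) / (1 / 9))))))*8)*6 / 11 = -1792 / 275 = -6.52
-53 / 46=-1.15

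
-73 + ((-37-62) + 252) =80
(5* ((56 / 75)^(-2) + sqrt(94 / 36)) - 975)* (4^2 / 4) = -3831.81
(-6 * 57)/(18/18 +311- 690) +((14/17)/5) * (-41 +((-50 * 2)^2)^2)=29399989561/1785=16470582.39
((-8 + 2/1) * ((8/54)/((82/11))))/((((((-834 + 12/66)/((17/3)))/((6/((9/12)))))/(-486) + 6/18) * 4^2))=-18513/922049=-0.02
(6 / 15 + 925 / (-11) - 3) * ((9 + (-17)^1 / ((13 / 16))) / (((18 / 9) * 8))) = 9238 / 143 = 64.60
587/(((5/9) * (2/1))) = 528.30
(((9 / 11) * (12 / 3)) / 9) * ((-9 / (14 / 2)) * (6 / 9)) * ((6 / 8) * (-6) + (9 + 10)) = -348 / 77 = -4.52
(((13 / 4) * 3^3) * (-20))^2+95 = 3080120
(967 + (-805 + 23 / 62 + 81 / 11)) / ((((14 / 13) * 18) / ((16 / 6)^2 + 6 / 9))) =7524335 / 110484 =68.10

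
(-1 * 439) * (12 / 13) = -5268 / 13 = -405.23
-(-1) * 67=67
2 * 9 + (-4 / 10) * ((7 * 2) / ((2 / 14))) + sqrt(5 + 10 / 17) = -106 / 5 + sqrt(1615) / 17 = -18.84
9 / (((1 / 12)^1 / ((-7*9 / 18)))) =-378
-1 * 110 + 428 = 318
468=468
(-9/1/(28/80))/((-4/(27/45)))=27/7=3.86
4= 4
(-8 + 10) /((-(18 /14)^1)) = -14 /9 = -1.56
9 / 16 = 0.56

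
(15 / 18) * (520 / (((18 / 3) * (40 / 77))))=5005 / 36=139.03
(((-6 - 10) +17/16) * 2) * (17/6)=-4063/48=-84.65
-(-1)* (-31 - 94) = -125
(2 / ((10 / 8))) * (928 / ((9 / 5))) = 7424 / 9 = 824.89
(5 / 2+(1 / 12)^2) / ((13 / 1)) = 361 / 1872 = 0.19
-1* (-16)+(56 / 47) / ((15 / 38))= 13408 / 705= 19.02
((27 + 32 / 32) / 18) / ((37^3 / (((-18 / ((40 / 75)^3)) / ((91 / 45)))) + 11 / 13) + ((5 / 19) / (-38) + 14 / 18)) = -19956982500 / 11054849969543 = -0.00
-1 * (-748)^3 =418508992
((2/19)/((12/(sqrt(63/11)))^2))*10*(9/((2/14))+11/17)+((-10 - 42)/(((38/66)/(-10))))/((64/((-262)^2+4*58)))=3453409060/3553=971969.90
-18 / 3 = -6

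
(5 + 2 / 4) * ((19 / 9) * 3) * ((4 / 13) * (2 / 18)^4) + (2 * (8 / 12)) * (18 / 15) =2049122 / 1279395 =1.60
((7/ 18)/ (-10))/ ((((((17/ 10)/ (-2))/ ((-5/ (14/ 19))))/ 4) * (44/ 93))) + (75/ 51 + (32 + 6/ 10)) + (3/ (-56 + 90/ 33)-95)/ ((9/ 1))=51491482/ 2465595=20.88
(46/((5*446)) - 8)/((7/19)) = -24149/1115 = -21.66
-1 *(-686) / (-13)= -686 / 13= -52.77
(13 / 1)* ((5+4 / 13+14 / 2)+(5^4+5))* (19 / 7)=158650 / 7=22664.29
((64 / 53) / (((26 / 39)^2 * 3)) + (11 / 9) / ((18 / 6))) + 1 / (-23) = 1.27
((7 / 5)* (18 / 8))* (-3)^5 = -765.45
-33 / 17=-1.94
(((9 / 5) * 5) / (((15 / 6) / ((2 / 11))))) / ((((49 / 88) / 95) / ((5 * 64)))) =1751040 / 49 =35735.51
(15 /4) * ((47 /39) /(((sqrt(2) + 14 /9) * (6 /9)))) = 44415 /1768 - 57105 * sqrt(2) /3536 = 2.28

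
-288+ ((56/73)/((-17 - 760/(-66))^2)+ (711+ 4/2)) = 1016471009/2391553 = 425.03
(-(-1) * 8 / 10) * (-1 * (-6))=24 / 5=4.80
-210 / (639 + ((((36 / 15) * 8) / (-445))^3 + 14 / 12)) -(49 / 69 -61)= 175048406976051940 / 2919331338422421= 59.96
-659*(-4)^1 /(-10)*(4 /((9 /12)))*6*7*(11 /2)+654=-1620506 /5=-324101.20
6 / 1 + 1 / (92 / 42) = 297 / 46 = 6.46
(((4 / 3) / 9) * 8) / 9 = 32 / 243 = 0.13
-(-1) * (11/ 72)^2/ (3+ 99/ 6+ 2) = 121/ 111456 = 0.00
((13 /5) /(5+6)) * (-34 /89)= -442 /4895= -0.09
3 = 3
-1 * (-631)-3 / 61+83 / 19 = 635.32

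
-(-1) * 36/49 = 36/49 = 0.73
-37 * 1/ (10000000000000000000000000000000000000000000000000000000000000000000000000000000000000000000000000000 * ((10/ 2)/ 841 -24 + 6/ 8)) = 31117/ 195482500000000000000000000000000000000000000000000000000000000000000000000000000000000000000000000000000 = 0.00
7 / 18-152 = -2729 / 18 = -151.61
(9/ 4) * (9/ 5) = 81/ 20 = 4.05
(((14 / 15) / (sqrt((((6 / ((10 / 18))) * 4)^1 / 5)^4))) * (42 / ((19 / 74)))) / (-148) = -6125 / 443232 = -0.01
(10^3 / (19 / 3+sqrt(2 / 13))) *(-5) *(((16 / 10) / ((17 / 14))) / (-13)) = 255360 / 3179-40320 *sqrt(26) / 41327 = 75.35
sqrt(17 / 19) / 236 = sqrt(323) / 4484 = 0.00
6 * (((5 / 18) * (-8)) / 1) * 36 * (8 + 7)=-7200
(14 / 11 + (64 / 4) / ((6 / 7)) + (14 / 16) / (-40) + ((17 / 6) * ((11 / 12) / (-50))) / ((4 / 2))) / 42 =3150821 / 6652800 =0.47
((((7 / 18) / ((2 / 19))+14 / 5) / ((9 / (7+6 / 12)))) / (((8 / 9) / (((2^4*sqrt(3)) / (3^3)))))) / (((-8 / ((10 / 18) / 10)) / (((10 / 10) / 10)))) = -1169*sqrt(3) / 466560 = -0.00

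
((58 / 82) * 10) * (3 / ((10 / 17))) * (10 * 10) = 147900 / 41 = 3607.32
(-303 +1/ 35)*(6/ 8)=-7953/ 35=-227.23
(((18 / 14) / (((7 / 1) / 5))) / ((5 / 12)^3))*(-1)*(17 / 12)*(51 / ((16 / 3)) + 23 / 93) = -6700023 / 37975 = -176.43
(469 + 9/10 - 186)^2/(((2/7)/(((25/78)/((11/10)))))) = 282097235/3432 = 82196.16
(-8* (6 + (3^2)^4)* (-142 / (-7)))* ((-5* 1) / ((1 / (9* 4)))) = 1342820160 / 7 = 191831451.43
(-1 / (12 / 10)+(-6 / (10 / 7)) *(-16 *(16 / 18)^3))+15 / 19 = 47.15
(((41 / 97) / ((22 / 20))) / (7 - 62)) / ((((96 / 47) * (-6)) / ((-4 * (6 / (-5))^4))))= -0.00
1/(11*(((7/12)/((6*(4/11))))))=288/847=0.34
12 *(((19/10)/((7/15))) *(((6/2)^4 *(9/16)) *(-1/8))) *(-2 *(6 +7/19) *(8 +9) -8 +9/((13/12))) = 175198383/2912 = 60164.28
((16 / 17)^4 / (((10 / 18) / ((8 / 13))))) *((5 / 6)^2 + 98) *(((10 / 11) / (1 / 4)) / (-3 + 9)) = 9961472 / 191607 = 51.99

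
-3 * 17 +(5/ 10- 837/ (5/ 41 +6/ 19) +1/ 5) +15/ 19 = -4099747/ 2090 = -1961.60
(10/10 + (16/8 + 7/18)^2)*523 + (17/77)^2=6738277627/1920996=3507.70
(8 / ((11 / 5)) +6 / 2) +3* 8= 337 / 11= 30.64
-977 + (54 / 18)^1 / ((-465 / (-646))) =-150789 / 155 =-972.83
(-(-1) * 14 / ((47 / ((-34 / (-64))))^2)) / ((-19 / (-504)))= 127449 / 2686144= 0.05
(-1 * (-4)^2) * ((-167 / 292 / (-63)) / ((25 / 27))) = -0.16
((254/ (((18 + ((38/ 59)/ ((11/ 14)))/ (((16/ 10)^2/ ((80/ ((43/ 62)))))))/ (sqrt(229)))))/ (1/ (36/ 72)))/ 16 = 3544189 *sqrt(229)/ 24529216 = 2.19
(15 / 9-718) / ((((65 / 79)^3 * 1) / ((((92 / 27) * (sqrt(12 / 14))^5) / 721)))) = -55701574064 * sqrt(42) / 87320039625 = -4.13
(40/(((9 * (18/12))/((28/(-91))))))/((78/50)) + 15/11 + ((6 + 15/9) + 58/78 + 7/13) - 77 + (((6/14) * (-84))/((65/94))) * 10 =-88523503/150579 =-587.89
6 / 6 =1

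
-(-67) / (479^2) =67 / 229441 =0.00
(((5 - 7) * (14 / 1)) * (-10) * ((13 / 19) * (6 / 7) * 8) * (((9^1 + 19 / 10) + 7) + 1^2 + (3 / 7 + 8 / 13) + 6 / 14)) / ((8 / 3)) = 1334808 / 133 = 10036.15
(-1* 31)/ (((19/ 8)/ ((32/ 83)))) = -7936/ 1577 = -5.03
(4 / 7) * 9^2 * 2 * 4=370.29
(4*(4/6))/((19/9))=24/19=1.26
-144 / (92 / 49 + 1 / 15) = -105840 / 1429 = -74.07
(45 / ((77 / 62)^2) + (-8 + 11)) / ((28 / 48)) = 2289204 / 41503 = 55.16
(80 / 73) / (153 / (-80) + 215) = 6400 / 1244431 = 0.01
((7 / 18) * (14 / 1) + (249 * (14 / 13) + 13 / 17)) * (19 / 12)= 2592113 / 5967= 434.41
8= 8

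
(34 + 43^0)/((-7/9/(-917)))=41265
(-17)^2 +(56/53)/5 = 76641/265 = 289.21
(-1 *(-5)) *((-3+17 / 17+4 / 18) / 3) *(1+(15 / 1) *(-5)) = 5920 / 27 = 219.26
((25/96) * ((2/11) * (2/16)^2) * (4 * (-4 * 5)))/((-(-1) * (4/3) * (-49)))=125/137984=0.00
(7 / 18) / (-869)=-7 / 15642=-0.00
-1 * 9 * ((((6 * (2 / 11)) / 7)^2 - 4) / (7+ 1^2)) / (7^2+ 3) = 53037 / 616616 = 0.09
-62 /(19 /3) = -186 /19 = -9.79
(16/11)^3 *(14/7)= 8192/1331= 6.15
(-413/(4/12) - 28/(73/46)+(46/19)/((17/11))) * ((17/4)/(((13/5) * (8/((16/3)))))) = -49322445/36062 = -1367.71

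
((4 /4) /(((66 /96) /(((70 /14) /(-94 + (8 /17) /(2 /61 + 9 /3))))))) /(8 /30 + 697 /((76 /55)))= -143412000 /933920634449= -0.00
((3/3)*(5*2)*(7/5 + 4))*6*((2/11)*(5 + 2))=4536/11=412.36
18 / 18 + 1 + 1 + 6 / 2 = 6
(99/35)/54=11/210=0.05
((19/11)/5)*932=17708/55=321.96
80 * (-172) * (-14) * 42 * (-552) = -4466165760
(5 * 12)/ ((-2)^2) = 15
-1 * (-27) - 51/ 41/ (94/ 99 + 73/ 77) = 1420362/ 53915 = 26.34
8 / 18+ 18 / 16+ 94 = 6881 / 72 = 95.57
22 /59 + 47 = 2795 /59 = 47.37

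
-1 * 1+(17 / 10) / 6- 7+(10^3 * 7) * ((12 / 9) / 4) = 139537 / 60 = 2325.62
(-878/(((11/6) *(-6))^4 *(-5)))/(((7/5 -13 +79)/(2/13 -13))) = -146626/64142221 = -0.00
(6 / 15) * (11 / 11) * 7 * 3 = 42 / 5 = 8.40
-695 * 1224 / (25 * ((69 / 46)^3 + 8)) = -1361088 / 455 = -2991.40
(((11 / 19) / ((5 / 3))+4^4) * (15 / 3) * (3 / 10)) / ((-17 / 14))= -511413 / 1615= -316.66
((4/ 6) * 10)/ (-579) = -20/ 1737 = -0.01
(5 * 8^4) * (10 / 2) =102400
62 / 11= 5.64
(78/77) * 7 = 78/11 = 7.09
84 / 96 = 0.88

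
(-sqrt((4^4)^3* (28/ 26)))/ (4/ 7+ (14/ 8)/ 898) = -102989824* sqrt(182)/ 187421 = -7413.30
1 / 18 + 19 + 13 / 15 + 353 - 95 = 277.92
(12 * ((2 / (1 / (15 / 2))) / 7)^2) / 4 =675 / 49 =13.78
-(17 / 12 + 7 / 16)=-89 / 48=-1.85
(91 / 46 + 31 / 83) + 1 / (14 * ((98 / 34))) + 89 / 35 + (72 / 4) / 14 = 20315119 / 3273935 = 6.21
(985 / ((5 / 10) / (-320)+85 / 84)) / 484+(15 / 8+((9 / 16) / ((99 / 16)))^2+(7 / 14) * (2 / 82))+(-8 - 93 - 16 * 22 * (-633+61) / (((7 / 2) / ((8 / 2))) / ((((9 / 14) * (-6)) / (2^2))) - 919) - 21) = -9020881220713677 / 26771017510600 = -336.96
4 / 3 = 1.33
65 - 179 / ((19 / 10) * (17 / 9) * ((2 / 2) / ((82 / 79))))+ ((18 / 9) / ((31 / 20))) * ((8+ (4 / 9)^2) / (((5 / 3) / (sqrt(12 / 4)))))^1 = 5312 * sqrt(3) / 837+ 337585 / 25517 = 24.22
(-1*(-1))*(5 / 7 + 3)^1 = 26 / 7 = 3.71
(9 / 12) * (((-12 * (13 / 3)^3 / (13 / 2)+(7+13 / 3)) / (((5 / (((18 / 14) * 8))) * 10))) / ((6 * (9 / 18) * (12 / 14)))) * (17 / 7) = -425 / 21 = -20.24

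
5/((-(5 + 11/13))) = -65/76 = -0.86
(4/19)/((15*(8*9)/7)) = 0.00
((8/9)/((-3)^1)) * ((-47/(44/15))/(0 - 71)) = -470/7029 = -0.07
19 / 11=1.73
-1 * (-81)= 81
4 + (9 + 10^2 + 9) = 122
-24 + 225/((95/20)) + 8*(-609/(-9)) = 32188/57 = 564.70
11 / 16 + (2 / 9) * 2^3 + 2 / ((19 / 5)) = 8185 / 2736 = 2.99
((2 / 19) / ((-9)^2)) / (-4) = -1 / 3078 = -0.00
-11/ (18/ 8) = -44/ 9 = -4.89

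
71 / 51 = 1.39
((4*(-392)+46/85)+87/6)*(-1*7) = 1848021/170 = 10870.71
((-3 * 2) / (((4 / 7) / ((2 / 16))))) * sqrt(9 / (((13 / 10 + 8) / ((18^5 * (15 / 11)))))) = -76545 * sqrt(341) / 682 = -2072.57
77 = 77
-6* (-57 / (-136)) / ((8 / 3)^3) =-4617 / 34816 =-0.13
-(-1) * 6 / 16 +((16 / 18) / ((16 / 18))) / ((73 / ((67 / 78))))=8809 / 22776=0.39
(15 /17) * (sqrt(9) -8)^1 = -75 /17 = -4.41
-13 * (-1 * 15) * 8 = 1560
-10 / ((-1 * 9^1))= 10 / 9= 1.11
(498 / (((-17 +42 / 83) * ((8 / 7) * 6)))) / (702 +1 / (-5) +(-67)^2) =-241115 / 284248208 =-0.00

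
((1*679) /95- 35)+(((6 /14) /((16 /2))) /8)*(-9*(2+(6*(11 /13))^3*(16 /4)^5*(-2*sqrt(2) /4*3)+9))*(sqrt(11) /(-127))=-186297408*sqrt(22) /1953133- 2646 /95+297*sqrt(11) /56896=-475.23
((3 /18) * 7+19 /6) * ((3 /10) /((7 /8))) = 52 /35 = 1.49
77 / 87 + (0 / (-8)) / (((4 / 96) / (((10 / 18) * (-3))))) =77 / 87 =0.89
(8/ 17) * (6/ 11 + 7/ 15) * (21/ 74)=4676/ 34595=0.14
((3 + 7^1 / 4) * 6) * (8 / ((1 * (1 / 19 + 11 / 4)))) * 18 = 103968 / 71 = 1464.34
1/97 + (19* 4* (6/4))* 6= 66349/97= 684.01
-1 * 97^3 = -912673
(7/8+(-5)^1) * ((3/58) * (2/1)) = -99/232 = -0.43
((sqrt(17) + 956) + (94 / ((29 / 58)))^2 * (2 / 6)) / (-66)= -19106 / 99 -sqrt(17) / 66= -193.05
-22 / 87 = -0.25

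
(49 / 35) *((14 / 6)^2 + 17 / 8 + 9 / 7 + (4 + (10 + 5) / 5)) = 7991 / 360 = 22.20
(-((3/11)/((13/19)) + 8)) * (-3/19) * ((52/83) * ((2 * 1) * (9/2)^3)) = 2626587/17347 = 151.41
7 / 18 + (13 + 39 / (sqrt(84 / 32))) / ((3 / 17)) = 1333 / 18 + 442 * sqrt(42) / 21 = 210.46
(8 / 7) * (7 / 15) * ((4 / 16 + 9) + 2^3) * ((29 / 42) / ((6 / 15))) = 667 / 42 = 15.88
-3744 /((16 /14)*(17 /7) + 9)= -183456 /577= -317.95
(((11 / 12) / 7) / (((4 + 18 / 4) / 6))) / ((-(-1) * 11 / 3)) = 3 / 119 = 0.03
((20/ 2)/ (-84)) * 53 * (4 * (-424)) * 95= 21348400/ 21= 1016590.48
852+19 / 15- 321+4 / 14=55918 / 105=532.55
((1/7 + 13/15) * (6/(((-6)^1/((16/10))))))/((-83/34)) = 28832/43575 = 0.66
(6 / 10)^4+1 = 706 / 625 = 1.13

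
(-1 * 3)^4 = 81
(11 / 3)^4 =14641 / 81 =180.75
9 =9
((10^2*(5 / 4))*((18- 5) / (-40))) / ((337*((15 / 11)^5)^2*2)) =-0.00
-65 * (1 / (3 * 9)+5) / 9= -8840 / 243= -36.38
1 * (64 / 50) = 1.28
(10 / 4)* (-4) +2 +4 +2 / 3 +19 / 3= 3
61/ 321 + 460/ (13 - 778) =-6733/ 16371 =-0.41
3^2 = 9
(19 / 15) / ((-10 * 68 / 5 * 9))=-19 / 18360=-0.00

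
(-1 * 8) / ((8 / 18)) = -18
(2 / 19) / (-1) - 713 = -13549 / 19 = -713.11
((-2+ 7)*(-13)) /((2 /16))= -520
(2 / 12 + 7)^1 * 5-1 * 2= 203 / 6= 33.83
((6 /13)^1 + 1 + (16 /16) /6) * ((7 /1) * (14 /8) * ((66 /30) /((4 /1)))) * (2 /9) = 68453 /28080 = 2.44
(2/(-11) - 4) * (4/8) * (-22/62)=23/31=0.74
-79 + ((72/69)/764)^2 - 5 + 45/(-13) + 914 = 207361834973/250879837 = 826.54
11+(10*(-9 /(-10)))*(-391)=-3508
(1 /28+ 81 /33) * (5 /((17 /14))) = 3835 /374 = 10.25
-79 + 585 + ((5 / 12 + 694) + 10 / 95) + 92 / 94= 1201.50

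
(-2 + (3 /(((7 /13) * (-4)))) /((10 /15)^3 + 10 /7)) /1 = -3661 /1304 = -2.81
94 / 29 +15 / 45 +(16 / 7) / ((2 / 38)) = 28625 / 609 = 47.00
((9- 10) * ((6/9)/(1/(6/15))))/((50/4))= -8/375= -0.02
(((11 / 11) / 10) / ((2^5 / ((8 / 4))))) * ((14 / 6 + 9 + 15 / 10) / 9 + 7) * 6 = 91 / 288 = 0.32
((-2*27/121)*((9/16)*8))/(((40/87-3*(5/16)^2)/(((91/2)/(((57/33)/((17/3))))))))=-1797.21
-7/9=-0.78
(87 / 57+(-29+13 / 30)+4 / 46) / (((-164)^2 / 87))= -10247411 / 117535520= -0.09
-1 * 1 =-1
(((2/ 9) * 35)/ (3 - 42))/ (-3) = 70/ 1053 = 0.07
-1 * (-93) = 93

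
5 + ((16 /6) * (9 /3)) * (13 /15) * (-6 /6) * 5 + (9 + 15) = -17 /3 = -5.67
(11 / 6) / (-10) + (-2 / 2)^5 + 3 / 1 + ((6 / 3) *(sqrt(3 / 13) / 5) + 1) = 2 *sqrt(39) / 65 + 169 / 60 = 3.01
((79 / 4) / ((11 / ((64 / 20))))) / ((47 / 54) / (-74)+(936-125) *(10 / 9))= 0.01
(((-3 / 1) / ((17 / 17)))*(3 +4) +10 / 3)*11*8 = -4664 / 3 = -1554.67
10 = 10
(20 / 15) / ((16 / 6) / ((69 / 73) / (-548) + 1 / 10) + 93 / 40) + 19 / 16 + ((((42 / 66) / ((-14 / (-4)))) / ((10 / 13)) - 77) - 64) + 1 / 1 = -138.53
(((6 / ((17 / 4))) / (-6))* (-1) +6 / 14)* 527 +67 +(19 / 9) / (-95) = 131303 / 315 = 416.83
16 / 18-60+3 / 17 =-9017 / 153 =-58.93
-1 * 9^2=-81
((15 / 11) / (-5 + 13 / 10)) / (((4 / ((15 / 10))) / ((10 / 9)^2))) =-625 / 3663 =-0.17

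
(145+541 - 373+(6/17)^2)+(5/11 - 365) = -163467/3179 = -51.42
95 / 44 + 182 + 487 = 29531 / 44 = 671.16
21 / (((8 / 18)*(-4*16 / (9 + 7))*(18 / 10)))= -105 / 16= -6.56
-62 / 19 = -3.26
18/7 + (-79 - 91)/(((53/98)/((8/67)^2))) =-3181174/1665419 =-1.91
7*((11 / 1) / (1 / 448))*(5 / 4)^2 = 53900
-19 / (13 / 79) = -1501 / 13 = -115.46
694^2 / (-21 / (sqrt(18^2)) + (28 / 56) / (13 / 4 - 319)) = -412271.28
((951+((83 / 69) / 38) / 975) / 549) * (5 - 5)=0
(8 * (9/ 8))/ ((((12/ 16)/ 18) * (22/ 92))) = 9936/ 11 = 903.27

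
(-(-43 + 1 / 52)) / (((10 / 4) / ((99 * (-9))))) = -398277 / 26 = -15318.35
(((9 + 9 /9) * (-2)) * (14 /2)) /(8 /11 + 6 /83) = -12782 /73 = -175.10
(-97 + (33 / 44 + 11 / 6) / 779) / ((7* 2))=-906725 / 130872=-6.93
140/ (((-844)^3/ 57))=-0.00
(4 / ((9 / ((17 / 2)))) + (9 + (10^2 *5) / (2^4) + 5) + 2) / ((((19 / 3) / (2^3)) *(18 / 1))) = 1837 / 513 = 3.58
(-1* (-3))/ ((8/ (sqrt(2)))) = 0.53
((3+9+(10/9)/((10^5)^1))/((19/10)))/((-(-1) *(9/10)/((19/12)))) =1080001/97200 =11.11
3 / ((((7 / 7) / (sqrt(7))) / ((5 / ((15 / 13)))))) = 13 * sqrt(7) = 34.39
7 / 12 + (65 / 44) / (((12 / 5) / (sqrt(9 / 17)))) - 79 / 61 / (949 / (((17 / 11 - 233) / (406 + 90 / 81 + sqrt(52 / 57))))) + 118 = -2715309 * sqrt(741) / 40606062777995 + 325 * sqrt(17) / 2992 + 57782805390989573 / 487272753335940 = 119.03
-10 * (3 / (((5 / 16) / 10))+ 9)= -1050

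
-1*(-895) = 895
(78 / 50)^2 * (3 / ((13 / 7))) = 2457 / 625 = 3.93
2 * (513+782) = 2590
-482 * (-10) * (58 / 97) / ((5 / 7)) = 391384 / 97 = 4034.89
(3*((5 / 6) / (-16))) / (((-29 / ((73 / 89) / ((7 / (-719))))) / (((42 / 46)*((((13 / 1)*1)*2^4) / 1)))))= -10234965 / 118726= -86.21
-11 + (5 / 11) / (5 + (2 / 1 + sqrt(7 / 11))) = -10.94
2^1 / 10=1 / 5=0.20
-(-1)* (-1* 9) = -9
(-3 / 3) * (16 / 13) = -16 / 13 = -1.23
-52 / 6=-26 / 3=-8.67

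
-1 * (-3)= 3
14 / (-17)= -14 / 17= -0.82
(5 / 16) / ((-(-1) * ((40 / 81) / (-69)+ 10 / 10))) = 27945 / 88784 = 0.31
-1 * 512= -512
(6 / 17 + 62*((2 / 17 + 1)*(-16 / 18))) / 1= -9370 / 153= -61.24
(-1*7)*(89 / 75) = -623 / 75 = -8.31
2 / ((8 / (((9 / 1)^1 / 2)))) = 1.12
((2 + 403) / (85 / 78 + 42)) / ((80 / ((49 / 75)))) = 51597 / 672200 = 0.08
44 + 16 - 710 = -650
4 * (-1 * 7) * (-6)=168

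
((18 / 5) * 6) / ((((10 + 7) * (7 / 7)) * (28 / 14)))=54 / 85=0.64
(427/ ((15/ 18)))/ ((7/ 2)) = 146.40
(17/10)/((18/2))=17/90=0.19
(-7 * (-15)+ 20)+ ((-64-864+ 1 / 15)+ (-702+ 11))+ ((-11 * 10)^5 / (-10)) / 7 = 24157493137 / 105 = 230071363.21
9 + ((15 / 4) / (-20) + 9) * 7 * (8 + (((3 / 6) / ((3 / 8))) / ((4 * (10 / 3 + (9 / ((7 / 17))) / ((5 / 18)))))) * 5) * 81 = 5523259365 / 137792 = 40084.04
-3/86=-0.03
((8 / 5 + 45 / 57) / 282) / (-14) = -227 / 375060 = -0.00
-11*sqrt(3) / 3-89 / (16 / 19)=-1691 / 16-11*sqrt(3) / 3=-112.04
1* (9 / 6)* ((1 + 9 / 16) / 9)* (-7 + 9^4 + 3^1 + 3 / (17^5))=14546878675 / 8519142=1707.55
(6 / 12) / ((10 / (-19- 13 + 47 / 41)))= -253 / 164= -1.54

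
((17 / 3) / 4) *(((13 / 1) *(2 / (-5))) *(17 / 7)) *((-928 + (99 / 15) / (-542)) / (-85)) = -555795773 / 2845500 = -195.32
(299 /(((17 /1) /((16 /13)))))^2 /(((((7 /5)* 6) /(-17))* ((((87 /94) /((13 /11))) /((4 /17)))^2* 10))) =-808905969664 /94490888877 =-8.56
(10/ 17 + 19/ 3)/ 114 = 353/ 5814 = 0.06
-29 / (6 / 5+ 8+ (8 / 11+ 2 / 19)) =-2.89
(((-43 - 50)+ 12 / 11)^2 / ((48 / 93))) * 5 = 158428755 / 1936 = 81833.03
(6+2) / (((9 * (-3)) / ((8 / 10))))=-32 / 135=-0.24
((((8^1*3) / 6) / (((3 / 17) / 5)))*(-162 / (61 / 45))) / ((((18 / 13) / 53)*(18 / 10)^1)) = -17569500 / 61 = -288024.59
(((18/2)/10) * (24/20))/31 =27/775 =0.03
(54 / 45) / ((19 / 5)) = 6 / 19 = 0.32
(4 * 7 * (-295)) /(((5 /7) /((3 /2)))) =-17346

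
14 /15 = 0.93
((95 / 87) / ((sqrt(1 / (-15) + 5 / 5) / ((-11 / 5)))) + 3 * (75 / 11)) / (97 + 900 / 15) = 225 / 1727-209 * sqrt(210) / 191226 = 0.11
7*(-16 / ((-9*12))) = 28 / 27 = 1.04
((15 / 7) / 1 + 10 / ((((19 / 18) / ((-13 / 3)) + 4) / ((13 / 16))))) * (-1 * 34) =-600525 / 4102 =-146.40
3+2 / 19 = 59 / 19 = 3.11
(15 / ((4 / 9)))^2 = 18225 / 16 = 1139.06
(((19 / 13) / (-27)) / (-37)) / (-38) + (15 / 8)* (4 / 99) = 10817 / 142857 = 0.08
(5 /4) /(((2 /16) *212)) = 5 /106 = 0.05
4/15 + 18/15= 22/15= 1.47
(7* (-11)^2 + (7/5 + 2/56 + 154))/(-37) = -3793/140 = -27.09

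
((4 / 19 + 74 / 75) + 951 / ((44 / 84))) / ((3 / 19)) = 28477441 / 2475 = 11506.04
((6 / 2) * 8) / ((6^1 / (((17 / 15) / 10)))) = 34 / 75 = 0.45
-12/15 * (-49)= 196/5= 39.20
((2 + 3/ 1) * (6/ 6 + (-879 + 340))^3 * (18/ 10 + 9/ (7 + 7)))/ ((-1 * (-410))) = -6657067278/ 1435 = -4639071.27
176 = 176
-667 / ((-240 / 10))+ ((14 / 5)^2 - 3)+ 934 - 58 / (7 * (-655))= 531847703 / 550200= 966.64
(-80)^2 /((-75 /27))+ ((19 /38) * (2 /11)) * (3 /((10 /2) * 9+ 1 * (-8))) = -937725 /407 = -2303.99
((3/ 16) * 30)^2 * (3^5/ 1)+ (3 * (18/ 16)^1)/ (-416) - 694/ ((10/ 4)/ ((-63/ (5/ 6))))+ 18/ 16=2385872217/ 83200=28676.35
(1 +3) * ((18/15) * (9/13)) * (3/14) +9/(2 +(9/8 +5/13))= 108828/33215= 3.28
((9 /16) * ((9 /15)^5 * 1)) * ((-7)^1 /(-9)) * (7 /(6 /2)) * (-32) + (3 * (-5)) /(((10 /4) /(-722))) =13529562 /3125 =4329.46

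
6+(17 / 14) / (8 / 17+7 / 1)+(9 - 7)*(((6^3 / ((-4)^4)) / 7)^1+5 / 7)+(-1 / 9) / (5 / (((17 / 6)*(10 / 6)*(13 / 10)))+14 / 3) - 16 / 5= 255417733 / 55382160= 4.61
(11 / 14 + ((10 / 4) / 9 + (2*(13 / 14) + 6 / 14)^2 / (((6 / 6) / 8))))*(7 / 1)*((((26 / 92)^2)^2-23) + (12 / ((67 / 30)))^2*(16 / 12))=4650.39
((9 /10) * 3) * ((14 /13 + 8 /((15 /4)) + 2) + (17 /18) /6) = 37681 /2600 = 14.49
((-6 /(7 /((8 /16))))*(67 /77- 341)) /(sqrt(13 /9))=235710*sqrt(13) /7007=121.29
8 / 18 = 4 / 9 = 0.44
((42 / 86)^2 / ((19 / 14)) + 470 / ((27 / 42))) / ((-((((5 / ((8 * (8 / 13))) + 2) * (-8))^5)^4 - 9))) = -38082240146546121798320128 / 232263604563902022683646893194856836032908024550549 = -0.00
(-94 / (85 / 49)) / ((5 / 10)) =-9212 / 85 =-108.38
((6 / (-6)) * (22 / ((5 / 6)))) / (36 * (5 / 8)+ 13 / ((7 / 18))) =-616 / 1305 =-0.47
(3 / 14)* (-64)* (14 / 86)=-96 / 43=-2.23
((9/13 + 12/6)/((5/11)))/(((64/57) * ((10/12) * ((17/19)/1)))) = 250173/35360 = 7.08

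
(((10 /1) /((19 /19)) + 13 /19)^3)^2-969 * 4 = 1483615.94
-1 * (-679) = 679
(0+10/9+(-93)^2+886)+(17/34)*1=171659/18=9536.61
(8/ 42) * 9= 12/ 7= 1.71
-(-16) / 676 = 4 / 169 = 0.02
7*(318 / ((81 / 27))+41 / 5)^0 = 7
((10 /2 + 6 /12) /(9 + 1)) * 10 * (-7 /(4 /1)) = -77 /8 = -9.62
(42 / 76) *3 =1.66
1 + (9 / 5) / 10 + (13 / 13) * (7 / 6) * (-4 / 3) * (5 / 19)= 0.77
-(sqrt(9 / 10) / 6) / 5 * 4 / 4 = -sqrt(10) / 100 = -0.03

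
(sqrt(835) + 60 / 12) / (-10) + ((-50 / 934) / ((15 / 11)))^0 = 1 / 2-sqrt(835) / 10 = -2.39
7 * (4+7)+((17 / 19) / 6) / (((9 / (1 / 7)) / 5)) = 553099 / 7182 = 77.01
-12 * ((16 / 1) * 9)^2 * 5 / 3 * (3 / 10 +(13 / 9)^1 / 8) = -199296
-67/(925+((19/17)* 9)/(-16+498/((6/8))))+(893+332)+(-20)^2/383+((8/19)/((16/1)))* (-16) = 10097507110343/8239157663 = 1225.55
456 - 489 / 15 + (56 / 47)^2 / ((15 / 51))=945953 / 2209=428.23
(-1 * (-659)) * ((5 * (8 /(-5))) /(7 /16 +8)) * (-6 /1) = 168704 /45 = 3748.98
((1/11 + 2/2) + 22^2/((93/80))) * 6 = 854072/341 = 2504.61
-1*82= -82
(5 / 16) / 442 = 5 / 7072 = 0.00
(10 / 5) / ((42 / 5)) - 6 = -121 / 21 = -5.76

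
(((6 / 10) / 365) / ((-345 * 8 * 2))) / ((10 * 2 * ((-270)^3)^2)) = -1 / 26019160041240000000000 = -0.00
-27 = -27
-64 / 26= -32 / 13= -2.46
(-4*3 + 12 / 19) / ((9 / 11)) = -264 / 19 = -13.89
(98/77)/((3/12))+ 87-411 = -3508/11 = -318.91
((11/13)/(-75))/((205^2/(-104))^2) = -9152/132457546875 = -0.00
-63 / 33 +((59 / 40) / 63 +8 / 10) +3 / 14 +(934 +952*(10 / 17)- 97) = 7740137 / 5544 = 1396.13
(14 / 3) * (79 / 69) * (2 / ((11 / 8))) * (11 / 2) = 42.74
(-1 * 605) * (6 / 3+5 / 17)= -23595 / 17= -1387.94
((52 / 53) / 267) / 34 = 26 / 240567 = 0.00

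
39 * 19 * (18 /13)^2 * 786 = 14515848 /13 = 1116603.69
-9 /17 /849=-3 /4811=-0.00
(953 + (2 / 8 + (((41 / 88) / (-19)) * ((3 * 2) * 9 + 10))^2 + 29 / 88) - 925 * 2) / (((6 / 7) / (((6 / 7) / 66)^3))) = -312391663 / 136743894672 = -0.00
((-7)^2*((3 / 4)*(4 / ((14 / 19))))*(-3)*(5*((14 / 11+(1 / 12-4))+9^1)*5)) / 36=-2641.74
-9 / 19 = -0.47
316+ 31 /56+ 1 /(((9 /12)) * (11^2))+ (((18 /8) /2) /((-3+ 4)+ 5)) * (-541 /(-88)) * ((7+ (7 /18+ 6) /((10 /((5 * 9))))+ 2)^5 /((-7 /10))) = -21022584725945045 /166526976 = -126241316.76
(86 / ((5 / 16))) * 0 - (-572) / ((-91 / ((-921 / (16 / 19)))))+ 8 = 192713 / 28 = 6882.61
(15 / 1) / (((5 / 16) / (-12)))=-576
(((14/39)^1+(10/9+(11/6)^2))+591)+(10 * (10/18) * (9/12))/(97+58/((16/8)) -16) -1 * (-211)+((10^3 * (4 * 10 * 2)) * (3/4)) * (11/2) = 851496881/2574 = 330806.87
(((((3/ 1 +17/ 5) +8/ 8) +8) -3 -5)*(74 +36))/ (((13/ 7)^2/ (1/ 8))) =19943/ 676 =29.50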